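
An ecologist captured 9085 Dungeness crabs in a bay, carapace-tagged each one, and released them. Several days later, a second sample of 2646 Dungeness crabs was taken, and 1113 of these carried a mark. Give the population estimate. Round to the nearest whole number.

N ≈ 21,598

If marked individuals mix randomly, R/C ≈ M/N, giving N ≈ M·C/R.
N = (9085 × 2646) / 1113 = 24038910 / 1113 ≈ 21598.3 → 21598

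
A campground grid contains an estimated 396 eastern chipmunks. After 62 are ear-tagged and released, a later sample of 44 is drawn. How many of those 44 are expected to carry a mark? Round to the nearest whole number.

The marked fraction of the population is 62/396, so in a sample of 44 expect C·(M/N) marked.
E[R] = 62 × 44 / 396 = 2728 / 396 ≈ 6.9 → 7

expected recaptures ≈ 7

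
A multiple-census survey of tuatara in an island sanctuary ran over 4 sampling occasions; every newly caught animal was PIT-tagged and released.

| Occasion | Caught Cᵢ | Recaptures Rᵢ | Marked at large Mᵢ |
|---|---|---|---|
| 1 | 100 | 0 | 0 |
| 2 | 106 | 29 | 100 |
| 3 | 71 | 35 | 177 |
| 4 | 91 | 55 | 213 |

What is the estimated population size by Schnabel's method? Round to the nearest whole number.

N ≈ 358

Σ MᵢCᵢ = 0·100 + 100·106 + 177·71 + 213·91 = 0 + 10600 + 12567 + 19383 = 42550
Σ Rᵢ = 0 + 29 + 35 + 55 = 119
N̂ = 42550 / 119 ≈ 357.6 → 358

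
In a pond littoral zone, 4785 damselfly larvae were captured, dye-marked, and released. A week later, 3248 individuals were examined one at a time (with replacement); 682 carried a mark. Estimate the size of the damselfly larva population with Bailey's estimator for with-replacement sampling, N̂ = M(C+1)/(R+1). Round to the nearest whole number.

N ≈ 22,762

N̂ = 4785·(3248+1)/(682+1) = 4785·3249/683 = 15546465/683 ≈ 22762.0 → 22762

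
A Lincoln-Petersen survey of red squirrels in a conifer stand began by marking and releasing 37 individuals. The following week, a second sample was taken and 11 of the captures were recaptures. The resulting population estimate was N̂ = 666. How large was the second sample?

C = 198

From N = M·C/R: C = N·R / M = 666·11 / 37 = 7326 / 37 = 198.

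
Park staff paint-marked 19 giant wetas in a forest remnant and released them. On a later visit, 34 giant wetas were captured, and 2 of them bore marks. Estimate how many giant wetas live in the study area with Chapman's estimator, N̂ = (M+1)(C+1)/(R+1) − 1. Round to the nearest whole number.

N̂ = (19+1)(34+1)/(2+1) − 1 = 20·35/3 − 1
= 700/3 − 1 ≈ 233.3 − 1 ≈ 232.3 → 232

N ≈ 232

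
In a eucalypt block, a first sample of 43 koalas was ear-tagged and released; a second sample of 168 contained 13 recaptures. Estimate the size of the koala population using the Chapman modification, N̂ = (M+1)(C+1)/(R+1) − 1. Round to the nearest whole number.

N̂ = (43+1)(168+1)/(13+1) − 1 = 44·169/14 − 1
= 7436/14 − 1 ≈ 531.1 − 1 ≈ 530.1 → 530

N ≈ 530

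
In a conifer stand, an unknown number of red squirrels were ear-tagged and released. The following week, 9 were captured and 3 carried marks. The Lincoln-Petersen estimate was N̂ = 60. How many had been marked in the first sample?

From N = M·C/R: M = N·R / C = 60·3 / 9 = 180 / 9 = 20.

M = 20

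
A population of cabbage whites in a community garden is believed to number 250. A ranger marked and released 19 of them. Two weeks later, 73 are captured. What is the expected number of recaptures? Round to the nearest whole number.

Expected recaptures E[R] = M·C / N.
E[R] = 19 × 73 / 250 = 1387 / 250 ≈ 5.5 → 6

expected recaptures ≈ 6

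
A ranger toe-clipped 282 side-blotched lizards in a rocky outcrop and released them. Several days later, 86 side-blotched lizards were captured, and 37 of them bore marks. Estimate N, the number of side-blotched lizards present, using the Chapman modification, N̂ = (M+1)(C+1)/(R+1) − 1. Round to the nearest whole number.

N ≈ 647

N̂ = (282+1)(86+1)/(37+1) − 1 = 283·87/38 − 1
= 24621/38 − 1 ≈ 647.9 − 1 ≈ 646.9 → 647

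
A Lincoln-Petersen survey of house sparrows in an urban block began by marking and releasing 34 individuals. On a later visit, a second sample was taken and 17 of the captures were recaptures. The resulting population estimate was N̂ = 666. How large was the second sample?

From N = M·C/R: C = N·R / M = 666·17 / 34 = 11322 / 34 = 333.

C = 333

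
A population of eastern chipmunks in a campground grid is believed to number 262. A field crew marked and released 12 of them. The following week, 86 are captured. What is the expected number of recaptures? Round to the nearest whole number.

The marked fraction of the population is 12/262, so in a sample of 86 expect C·(M/N) marked.
E[R] = 12 × 86 / 262 = 1032 / 262 ≈ 3.9 → 4

expected recaptures ≈ 4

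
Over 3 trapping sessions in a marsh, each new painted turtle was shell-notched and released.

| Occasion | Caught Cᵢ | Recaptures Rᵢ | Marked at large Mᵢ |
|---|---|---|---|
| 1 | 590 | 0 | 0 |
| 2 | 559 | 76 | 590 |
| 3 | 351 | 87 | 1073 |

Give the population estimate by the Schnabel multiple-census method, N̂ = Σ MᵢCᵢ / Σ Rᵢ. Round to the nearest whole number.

Σ MᵢCᵢ = 0·590 + 590·559 + 1073·351 = 0 + 329810 + 376623 = 706433
Σ Rᵢ = 0 + 76 + 87 = 163
N̂ = 706433 / 163 ≈ 4333.9 → 4334

N ≈ 4334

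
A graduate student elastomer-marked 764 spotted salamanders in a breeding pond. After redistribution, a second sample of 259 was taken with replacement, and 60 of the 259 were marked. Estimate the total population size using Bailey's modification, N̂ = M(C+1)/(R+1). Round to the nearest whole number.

N̂ = 764·(259+1)/(60+1) = 764·260/61 = 198640/61 ≈ 3256.4 → 3256

N ≈ 3256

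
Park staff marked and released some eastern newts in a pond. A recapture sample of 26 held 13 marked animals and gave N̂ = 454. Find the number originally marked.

From N = M·C/R: M = N·R / C = 454·13 / 26 = 5902 / 26 = 227.

M = 227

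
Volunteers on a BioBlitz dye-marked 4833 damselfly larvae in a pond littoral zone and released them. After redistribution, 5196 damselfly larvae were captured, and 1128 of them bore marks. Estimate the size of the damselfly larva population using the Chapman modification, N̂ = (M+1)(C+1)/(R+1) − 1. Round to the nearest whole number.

N ≈ 22,251

N̂ = (4833+1)(5196+1)/(1128+1) − 1 = 4834·5197/1129 − 1
= 25122298/1129 − 1 ≈ 22251.8 − 1 ≈ 22250.8 → 22251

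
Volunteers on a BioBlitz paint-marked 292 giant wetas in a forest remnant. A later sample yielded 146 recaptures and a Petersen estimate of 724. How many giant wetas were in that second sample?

C = 362

From N = M·C/R: C = N·R / M = 724·146 / 292 = 105704 / 292 = 362.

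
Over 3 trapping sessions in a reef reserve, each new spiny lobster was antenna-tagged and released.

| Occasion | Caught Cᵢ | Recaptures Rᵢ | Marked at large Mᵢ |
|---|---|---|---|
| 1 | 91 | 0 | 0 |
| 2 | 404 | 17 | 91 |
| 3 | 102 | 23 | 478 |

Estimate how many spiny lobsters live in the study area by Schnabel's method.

Σ MᵢCᵢ = 0·91 + 91·404 + 478·102 = 0 + 36764 + 48756 = 85520
Σ Rᵢ = 0 + 17 + 23 = 40
N̂ = 85520 / 40 = 2138

N = 2138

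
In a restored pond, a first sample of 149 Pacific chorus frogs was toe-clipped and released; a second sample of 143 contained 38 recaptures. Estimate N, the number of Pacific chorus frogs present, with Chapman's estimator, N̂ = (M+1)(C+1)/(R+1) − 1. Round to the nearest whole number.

N ≈ 553

N̂ = (149+1)(143+1)/(38+1) − 1 = 150·144/39 − 1
= 21600/39 − 1 ≈ 553.8 − 1 ≈ 552.8 → 553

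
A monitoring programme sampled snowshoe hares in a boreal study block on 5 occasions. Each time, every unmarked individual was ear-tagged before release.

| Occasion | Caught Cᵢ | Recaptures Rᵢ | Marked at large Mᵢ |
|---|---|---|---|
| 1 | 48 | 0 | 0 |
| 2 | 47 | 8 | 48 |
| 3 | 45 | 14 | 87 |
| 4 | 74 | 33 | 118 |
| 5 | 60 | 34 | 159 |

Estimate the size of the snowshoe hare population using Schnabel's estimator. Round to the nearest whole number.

Σ MᵢCᵢ = 0·48 + 48·47 + 87·45 + 118·74 + 159·60 = 0 + 2256 + 3915 + 8732 + 9540 = 24443
Σ Rᵢ = 0 + 8 + 14 + 33 + 34 = 89
N̂ = 24443 / 89 ≈ 274.6 → 275

N ≈ 275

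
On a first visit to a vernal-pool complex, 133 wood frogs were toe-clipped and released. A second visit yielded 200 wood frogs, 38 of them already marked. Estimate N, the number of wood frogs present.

N = (133 × 200) / 38 = 26600 / 38 = 700

N = 700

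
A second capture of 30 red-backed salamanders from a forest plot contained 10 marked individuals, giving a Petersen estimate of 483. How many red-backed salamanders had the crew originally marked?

From N = M·C/R: M = N·R / C = 483·10 / 30 = 4830 / 30 = 161.

M = 161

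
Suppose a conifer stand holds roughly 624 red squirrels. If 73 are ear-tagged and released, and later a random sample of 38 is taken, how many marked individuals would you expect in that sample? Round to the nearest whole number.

Expected recaptures E[R] = M·C / N.
E[R] = 73 × 38 / 624 = 2774 / 624 ≈ 4.4 → 4

expected recaptures ≈ 4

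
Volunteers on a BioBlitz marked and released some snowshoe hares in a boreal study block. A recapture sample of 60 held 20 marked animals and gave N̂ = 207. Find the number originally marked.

From N = M·C/R: M = N·R / C = 207·20 / 60 = 4140 / 60 = 69.

M = 69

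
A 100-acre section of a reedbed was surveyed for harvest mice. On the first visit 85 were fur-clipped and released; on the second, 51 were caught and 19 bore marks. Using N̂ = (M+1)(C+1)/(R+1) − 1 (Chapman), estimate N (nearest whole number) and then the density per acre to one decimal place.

density ≈ 2.2 harvest mice per acre

N̂ = 86·52/20 − 1 = 4472/20 − 1 ≈ 222.6 → 223
Density = N̂ / area = 223 / 100 ≈ 2.23 → 2.2 per acre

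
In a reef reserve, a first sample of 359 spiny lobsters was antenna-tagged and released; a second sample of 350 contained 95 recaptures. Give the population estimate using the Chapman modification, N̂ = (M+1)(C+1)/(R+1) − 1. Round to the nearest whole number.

N ≈ 1315

N̂ = (359+1)(350+1)/(95+1) − 1 = 360·351/96 − 1
= 126360/96 − 1 ≈ 1316.2 − 1 ≈ 1315.2 → 1315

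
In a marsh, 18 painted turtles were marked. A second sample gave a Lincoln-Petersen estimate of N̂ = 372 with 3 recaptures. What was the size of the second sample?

From N = M·C/R: C = N·R / M = 372·3 / 18 = 1116 / 18 = 62.

C = 62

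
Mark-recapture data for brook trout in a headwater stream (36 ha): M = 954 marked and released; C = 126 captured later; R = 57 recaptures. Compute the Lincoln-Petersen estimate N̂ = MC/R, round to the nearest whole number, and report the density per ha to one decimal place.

N̂ = 954·126/57 = 120204/57 ≈ 2108.8 → 2109
Density = N̂ / area = 2109 / 36 ≈ 58.58 → 58.6 per ha

density ≈ 58.6 brook trout per ha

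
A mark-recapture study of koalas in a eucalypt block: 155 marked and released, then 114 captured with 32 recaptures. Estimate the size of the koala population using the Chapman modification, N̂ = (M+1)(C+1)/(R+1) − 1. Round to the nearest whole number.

N ≈ 543

N̂ = (155+1)(114+1)/(32+1) − 1 = 156·115/33 − 1
= 17940/33 − 1 ≈ 543.6 − 1 ≈ 542.6 → 543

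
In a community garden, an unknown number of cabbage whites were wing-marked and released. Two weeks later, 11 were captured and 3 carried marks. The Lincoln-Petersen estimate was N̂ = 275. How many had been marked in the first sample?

From N = M·C/R: M = N·R / C = 275·3 / 11 = 825 / 11 = 75.

M = 75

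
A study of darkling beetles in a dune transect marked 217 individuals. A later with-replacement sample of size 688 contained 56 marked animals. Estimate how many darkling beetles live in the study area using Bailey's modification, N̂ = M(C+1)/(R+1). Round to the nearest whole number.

N ≈ 2623

N̂ = 217·(688+1)/(56+1) = 217·689/57 = 149513/57 ≈ 2623.0 → 2623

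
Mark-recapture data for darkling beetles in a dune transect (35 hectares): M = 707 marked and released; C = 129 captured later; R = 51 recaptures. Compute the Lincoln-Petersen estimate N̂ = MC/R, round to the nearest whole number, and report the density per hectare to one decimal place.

N̂ = 707·129/51 = 91203/51 ≈ 1788.3 → 1788
Density = N̂ / area = 1788 / 35 ≈ 51.09 → 51.1 per hectare

density ≈ 51.1 darkling beetles per hectare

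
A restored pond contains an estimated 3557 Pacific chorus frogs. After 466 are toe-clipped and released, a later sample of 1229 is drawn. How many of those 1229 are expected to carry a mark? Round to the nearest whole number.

expected recaptures ≈ 161

The marked fraction of the population is 466/3557, so in a sample of 1229 expect C·(M/N) marked.
E[R] = 466 × 1229 / 3557 = 572714 / 3557 ≈ 161.0 → 161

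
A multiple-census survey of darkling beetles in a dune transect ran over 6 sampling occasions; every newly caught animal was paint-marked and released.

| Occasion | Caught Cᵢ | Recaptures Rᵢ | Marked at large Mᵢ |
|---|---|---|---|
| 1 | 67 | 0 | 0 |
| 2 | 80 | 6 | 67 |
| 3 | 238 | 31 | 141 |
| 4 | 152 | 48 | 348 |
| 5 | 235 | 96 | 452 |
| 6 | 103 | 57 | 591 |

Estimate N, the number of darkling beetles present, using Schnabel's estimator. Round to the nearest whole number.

Σ MᵢCᵢ = 0·67 + 67·80 + 141·238 + 348·152 + 452·235 + 591·103 = 0 + 5360 + 33558 + 52896 + 106220 + 60873 = 258907
Σ Rᵢ = 0 + 6 + 31 + 48 + 96 + 57 = 238
N̂ = 258907 / 238 ≈ 1087.8 → 1088

N ≈ 1088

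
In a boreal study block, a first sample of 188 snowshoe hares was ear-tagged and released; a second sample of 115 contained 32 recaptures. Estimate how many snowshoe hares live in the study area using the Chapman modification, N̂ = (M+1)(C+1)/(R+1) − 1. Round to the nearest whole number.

N̂ = (188+1)(115+1)/(32+1) − 1 = 189·116/33 − 1
= 21924/33 − 1 ≈ 664.4 − 1 ≈ 663.4 → 663

N ≈ 663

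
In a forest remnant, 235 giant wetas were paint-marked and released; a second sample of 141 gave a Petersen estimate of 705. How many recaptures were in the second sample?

From N = M·C/R: R = M·C / N = 235·141 / 705 = 33135 / 705 = 47.

R = 47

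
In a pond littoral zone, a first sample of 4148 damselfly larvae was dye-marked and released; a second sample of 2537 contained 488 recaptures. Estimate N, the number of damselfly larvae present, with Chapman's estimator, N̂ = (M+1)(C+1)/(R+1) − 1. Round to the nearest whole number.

N ≈ 21,533

N̂ = (4148+1)(2537+1)/(488+1) − 1 = 4149·2538/489 − 1
= 10530162/489 − 1 ≈ 21534.1 − 1 ≈ 21533.1 → 21533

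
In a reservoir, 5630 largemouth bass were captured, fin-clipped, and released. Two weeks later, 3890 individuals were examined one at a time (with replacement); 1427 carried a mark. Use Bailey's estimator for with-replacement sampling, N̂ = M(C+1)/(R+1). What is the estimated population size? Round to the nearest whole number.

N ≈ 15,341

N̂ = 5630·(3890+1)/(1427+1) = 5630·3891/1428 = 21906330/1428 ≈ 15340.6 → 15341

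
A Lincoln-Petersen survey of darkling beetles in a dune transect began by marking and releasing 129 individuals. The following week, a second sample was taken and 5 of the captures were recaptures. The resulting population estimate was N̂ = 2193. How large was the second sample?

C = 85

From N = M·C/R: C = N·R / M = 2193·5 / 129 = 10965 / 129 = 85.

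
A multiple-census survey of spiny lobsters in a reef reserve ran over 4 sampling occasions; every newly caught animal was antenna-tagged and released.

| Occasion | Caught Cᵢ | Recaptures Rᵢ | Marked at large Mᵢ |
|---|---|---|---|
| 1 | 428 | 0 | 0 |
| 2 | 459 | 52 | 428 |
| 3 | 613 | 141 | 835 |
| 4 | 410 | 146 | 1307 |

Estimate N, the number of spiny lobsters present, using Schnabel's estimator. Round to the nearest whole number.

N ≈ 3670

Σ MᵢCᵢ = 0·428 + 428·459 + 835·613 + 1307·410 = 0 + 196452 + 511855 + 535870 = 1244177
Σ Rᵢ = 0 + 52 + 141 + 146 = 339
N̂ = 1244177 / 339 ≈ 3670.1 → 3670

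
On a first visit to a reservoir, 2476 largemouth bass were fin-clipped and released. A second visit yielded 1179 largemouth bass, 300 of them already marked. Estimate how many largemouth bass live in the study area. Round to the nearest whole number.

If marked individuals mix randomly, R/C ≈ M/N, giving N ≈ M·C/R.
N = (2476 × 1179) / 300 = 2919204 / 300 ≈ 9730.7 → 9731

N ≈ 9731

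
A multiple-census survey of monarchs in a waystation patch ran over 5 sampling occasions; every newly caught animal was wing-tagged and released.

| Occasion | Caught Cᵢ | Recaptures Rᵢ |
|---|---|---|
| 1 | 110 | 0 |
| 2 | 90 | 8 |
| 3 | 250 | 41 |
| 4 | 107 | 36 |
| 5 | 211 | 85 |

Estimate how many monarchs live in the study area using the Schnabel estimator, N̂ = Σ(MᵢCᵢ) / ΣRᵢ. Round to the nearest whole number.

N ≈ 1179

Marked at large before each occasion: Mᵢ = Σⱼ<ᵢ (Cⱼ − Rⱼ) → M1=0, M2=110, M3=192, M4=401, M5=472
Σ MᵢCᵢ = 0·110 + 110·90 + 192·250 + 401·107 + 472·211 = 0 + 9900 + 48000 + 42907 + 99592 = 200399
Σ Rᵢ = 0 + 8 + 41 + 36 + 85 = 170
N̂ = 200399 / 170 ≈ 1178.8 → 1179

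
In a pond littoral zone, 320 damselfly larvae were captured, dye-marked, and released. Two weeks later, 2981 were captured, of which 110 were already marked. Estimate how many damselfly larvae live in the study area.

N = 8672

If marked individuals mix randomly, R/C ≈ M/N, giving N ≈ M·C/R.
N = (320 × 2981) / 110 = 953920 / 110 = 8672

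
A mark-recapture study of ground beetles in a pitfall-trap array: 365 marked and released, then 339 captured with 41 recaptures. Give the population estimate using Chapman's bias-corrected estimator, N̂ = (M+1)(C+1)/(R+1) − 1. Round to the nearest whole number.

N ≈ 2962

N̂ = (365+1)(339+1)/(41+1) − 1 = 366·340/42 − 1
= 124440/42 − 1 ≈ 2962.9 − 1 ≈ 2961.9 → 2962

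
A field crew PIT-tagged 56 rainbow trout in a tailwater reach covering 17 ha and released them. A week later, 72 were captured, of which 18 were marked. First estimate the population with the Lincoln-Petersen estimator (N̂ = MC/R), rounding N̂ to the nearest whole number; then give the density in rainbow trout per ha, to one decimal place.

N̂ = 56·72/18 = 4032/18 = 224
Density = N̂ / area = 224 / 17 ≈ 13.18 → 13.2 per ha

density ≈ 13.2 rainbow trout per ha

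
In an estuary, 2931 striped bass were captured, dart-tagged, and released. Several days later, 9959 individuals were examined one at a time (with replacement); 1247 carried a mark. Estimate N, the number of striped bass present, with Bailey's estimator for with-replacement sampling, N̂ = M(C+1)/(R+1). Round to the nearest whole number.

N̂ = 2931·(9959+1)/(1247+1) = 2931·9960/1248 = 29192760/1248 ≈ 23391.6 → 23392

N ≈ 23,392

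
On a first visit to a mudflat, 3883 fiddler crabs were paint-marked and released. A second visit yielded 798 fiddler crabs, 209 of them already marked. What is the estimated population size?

Lincoln-Petersen assumes M/N = R/C, so N = M·C / R.
N = (3883 × 798) / 209 = 3098634 / 209 = 14826

N = 14,826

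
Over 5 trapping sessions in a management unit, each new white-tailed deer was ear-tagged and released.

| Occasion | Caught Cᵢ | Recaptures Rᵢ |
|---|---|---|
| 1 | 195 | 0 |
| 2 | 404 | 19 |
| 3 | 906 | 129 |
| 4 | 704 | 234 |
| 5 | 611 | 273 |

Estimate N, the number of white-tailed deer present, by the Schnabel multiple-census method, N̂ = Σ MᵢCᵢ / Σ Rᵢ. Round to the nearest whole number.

Marked at large before each occasion: Mᵢ = Σⱼ<ᵢ (Cⱼ − Rⱼ) → M1=0, M2=195, M3=580, M4=1357, M5=1827
Σ MᵢCᵢ = 0·195 + 195·404 + 580·906 + 1357·704 + 1827·611 = 0 + 78780 + 525480 + 955328 + 1116297 = 2675885
Σ Rᵢ = 0 + 19 + 129 + 234 + 273 = 655
N̂ = 2675885 / 655 ≈ 4085.3 → 4085

N ≈ 4085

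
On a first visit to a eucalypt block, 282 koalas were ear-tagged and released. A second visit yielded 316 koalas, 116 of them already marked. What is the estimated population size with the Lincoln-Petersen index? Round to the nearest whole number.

N = (282 × 316) / 116 = 89112 / 116 ≈ 768.2 → 768

N ≈ 768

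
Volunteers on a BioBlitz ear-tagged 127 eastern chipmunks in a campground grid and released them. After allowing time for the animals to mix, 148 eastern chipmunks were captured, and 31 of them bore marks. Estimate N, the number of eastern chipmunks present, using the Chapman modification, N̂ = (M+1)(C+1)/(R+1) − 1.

N = 595

N̂ = (127+1)(148+1)/(31+1) − 1 = 128·149/32 − 1
= 19072/32 − 1 = 596 − 1 = 595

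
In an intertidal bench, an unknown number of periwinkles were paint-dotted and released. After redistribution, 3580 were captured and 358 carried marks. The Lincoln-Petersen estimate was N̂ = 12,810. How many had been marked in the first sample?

M = 1281

From N = M·C/R: M = N·R / C = 12810·358 / 3580 = 4585980 / 3580 = 1281.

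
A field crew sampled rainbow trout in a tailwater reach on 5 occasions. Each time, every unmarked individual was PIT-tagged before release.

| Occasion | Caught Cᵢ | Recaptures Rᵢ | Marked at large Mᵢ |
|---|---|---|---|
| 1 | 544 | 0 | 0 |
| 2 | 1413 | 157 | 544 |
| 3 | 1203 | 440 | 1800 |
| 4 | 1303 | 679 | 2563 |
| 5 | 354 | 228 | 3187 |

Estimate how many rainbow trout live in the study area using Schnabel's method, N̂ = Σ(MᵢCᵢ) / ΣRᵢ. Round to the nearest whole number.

Σ MᵢCᵢ = 0·544 + 544·1413 + 1800·1203 + 2563·1303 + 3187·354 = 0 + 768672 + 2165400 + 3339589 + 1128198 = 7401859
Σ Rᵢ = 0 + 157 + 440 + 679 + 228 = 1504
N̂ = 7401859 / 1504 ≈ 4921.4 → 4921

N ≈ 4921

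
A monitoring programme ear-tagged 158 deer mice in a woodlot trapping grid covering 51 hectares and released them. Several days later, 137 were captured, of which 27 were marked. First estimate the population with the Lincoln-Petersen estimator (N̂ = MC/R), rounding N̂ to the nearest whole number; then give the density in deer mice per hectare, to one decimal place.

density ≈ 15.7 deer mice per hectare

N̂ = 158·137/27 = 21646/27 ≈ 801.7 → 802
Density = N̂ / area = 802 / 51 ≈ 15.73 → 15.7 per hectare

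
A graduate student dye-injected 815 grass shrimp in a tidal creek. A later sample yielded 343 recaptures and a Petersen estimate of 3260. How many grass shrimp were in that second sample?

From N = M·C/R: C = N·R / M = 3260·343 / 815 = 1118180 / 815 = 1372.

C = 1372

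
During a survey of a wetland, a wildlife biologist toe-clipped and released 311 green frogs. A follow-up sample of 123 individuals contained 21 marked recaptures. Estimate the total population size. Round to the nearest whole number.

N ≈ 1822

N = (311 × 123) / 21 = 38253 / 21 ≈ 1821.6 → 1822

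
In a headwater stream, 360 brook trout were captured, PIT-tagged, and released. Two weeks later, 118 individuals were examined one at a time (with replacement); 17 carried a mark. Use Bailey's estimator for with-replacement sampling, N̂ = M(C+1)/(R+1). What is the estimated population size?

N = 2380

N̂ = 360·(118+1)/(17+1) = 360·119/18 = 42840/18 = 2380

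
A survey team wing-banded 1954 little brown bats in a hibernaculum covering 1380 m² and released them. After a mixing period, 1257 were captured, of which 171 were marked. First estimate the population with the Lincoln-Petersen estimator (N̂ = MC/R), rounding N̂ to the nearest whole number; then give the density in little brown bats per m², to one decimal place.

N̂ = 1954·1257/171 = 2456178/171 ≈ 14363.6 → 14364
Density = N̂ / area = 14364 / 1380 ≈ 10.41 → 10.4 per m²

density ≈ 10.4 little brown bats per m²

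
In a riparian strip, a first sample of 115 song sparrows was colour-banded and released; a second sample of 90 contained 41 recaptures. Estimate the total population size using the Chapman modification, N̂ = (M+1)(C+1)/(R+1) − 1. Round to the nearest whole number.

N̂ = (115+1)(90+1)/(41+1) − 1 = 116·91/42 − 1
= 10556/42 − 1 ≈ 251.3 − 1 ≈ 250.3 → 250

N ≈ 250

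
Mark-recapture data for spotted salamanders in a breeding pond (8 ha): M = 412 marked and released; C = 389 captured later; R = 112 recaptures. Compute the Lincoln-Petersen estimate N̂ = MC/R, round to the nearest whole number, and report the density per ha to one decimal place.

N̂ = 412·389/112 = 160268/112 ≈ 1431.0 → 1431
Density = N̂ / area = 1431 / 8 ≈ 178.88 → 178.9 per ha

density ≈ 178.9 spotted salamanders per ha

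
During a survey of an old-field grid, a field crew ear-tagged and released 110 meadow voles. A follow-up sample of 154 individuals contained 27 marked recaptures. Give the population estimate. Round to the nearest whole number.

Lincoln-Petersen assumes M/N = R/C, so N = M·C / R.
N = (110 × 154) / 27 = 16940 / 27 ≈ 627.4 → 627

N ≈ 627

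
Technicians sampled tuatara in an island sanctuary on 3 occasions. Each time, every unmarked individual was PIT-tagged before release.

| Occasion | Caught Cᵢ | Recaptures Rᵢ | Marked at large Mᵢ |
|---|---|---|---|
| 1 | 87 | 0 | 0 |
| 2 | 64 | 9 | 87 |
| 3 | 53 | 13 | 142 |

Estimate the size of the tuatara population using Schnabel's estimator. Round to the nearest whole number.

N ≈ 595

Σ MᵢCᵢ = 0·87 + 87·64 + 142·53 = 0 + 5568 + 7526 = 13094
Σ Rᵢ = 0 + 9 + 13 = 22
N̂ = 13094 / 22 ≈ 595.2 → 595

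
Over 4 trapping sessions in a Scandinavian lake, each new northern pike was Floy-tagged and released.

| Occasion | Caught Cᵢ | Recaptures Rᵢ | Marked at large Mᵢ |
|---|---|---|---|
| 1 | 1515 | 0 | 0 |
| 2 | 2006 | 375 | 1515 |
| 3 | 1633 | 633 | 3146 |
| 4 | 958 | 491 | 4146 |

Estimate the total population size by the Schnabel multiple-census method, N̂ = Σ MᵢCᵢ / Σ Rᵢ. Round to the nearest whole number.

Σ MᵢCᵢ = 0·1515 + 1515·2006 + 3146·1633 + 4146·958 = 0 + 3039090 + 5137418 + 3971868 = 12148376
Σ Rᵢ = 0 + 375 + 633 + 491 = 1499
N̂ = 12148376 / 1499 ≈ 8104.3 → 8104

N ≈ 8104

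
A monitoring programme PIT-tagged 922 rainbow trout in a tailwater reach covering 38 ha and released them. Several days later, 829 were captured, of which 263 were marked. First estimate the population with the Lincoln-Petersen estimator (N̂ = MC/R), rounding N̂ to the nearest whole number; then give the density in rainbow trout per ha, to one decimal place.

N̂ = 922·829/263 = 764338/263 ≈ 2906.2 → 2906
Density = N̂ / area = 2906 / 38 ≈ 76.47 → 76.5 per ha

density ≈ 76.5 rainbow trout per ha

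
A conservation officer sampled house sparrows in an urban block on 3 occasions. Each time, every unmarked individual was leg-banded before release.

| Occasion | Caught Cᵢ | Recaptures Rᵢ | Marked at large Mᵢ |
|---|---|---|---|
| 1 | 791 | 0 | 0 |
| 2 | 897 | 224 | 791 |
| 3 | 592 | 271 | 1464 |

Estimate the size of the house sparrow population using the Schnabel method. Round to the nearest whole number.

Σ MᵢCᵢ = 0·791 + 791·897 + 1464·592 = 0 + 709527 + 866688 = 1576215
Σ Rᵢ = 0 + 224 + 271 = 495
N̂ = 1576215 / 495 ≈ 3184.3 → 3184

N ≈ 3184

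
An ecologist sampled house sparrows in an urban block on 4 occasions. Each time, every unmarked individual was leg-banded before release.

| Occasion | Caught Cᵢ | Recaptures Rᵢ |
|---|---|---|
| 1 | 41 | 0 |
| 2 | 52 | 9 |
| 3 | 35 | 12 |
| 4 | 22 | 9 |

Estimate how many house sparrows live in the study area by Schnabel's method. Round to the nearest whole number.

N ≈ 248

Marked at large before each occasion: Mᵢ = Σⱼ<ᵢ (Cⱼ − Rⱼ) → M1=0, M2=41, M3=84, M4=107
Σ MᵢCᵢ = 0·41 + 41·52 + 84·35 + 107·22 = 0 + 2132 + 2940 + 2354 = 7426
Σ Rᵢ = 0 + 9 + 12 + 9 = 30
N̂ = 7426 / 30 ≈ 247.5 → 248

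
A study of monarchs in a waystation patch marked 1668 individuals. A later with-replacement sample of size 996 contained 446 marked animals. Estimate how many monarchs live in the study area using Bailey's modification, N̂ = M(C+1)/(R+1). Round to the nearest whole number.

N̂ = 1668·(996+1)/(446+1) = 1668·997/447 = 1662996/447 ≈ 3720.3 → 3720

N ≈ 3720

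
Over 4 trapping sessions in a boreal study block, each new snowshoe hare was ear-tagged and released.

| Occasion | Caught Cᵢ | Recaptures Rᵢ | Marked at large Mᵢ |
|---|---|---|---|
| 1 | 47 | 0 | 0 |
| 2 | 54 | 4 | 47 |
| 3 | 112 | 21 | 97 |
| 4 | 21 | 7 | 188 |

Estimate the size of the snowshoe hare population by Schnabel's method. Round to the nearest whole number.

N ≈ 542

Σ MᵢCᵢ = 0·47 + 47·54 + 97·112 + 188·21 = 0 + 2538 + 10864 + 3948 = 17350
Σ Rᵢ = 0 + 4 + 21 + 7 = 32
N̂ = 17350 / 32 ≈ 542.2 → 542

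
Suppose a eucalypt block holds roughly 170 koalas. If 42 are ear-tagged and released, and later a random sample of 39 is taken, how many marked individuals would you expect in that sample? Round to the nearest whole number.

Expected recaptures E[R] = M·C / N.
E[R] = 42 × 39 / 170 = 1638 / 170 ≈ 9.6 → 10

expected recaptures ≈ 10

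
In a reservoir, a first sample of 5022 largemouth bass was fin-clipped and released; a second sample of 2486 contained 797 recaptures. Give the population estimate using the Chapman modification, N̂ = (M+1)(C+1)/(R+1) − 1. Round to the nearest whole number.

N̂ = (5022+1)(2486+1)/(797+1) − 1 = 5023·2487/798 − 1
= 12492201/798 − 1 ≈ 15654.4 − 1 ≈ 15653.4 → 15653

N ≈ 15,653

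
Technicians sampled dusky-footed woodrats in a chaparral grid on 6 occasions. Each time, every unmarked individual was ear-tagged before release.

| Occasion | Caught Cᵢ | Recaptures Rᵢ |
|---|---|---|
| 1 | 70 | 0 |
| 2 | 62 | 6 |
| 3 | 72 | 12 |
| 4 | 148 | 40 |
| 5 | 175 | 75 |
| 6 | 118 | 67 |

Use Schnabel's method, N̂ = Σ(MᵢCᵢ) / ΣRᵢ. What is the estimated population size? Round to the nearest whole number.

N ≈ 694

Marked at large before each occasion: Mᵢ = Σⱼ<ᵢ (Cⱼ − Rⱼ) → M1=0, M2=70, M3=126, M4=186, M5=294, M6=394
Σ MᵢCᵢ = 0·70 + 70·62 + 126·72 + 186·148 + 294·175 + 394·118 = 0 + 4340 + 9072 + 27528 + 51450 + 46492 = 138882
Σ Rᵢ = 0 + 6 + 12 + 40 + 75 + 67 = 200
N̂ = 138882 / 200 ≈ 694.4 → 694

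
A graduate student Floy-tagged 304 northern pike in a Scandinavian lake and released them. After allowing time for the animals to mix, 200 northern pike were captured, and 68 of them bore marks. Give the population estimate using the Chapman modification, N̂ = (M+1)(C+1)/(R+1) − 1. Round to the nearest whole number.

N̂ = (304+1)(200+1)/(68+1) − 1 = 305·201/69 − 1
= 61305/69 − 1 ≈ 888.48 − 1 ≈ 887.48 → 887

N ≈ 887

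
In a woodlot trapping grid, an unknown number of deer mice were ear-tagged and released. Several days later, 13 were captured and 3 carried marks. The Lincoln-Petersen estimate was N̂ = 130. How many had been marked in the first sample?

From N = M·C/R: M = N·R / C = 130·3 / 13 = 390 / 13 = 30.

M = 30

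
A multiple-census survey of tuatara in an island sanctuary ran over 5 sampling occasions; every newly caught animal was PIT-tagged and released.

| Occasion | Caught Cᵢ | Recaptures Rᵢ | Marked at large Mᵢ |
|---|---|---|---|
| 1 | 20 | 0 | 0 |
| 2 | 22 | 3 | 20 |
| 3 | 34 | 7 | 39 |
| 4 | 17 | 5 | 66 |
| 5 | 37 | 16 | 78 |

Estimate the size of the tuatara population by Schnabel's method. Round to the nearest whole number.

N ≈ 186

Σ MᵢCᵢ = 0·20 + 20·22 + 39·34 + 66·17 + 78·37 = 0 + 440 + 1326 + 1122 + 2886 = 5774
Σ Rᵢ = 0 + 3 + 7 + 5 + 16 = 31
N̂ = 5774 / 31 ≈ 186.3 → 186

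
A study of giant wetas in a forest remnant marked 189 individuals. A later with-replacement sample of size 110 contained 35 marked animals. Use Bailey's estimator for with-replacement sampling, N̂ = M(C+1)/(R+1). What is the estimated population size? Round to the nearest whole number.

N̂ = 189·(110+1)/(35+1) = 189·111/36 = 20979/36 ≈ 582.8 → 583

N ≈ 583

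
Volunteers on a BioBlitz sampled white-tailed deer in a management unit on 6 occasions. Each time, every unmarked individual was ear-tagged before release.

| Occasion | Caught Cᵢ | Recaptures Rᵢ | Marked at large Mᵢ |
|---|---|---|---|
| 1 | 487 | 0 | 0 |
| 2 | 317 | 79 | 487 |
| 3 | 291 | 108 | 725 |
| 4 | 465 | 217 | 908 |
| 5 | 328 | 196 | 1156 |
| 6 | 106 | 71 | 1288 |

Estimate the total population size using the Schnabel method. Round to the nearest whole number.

N ≈ 1942

Σ MᵢCᵢ = 0·487 + 487·317 + 725·291 + 908·465 + 1156·328 + 1288·106 = 0 + 154379 + 210975 + 422220 + 379168 + 136528 = 1303270
Σ Rᵢ = 0 + 79 + 108 + 217 + 196 + 71 = 671
N̂ = 1303270 / 671 ≈ 1942.3 → 1942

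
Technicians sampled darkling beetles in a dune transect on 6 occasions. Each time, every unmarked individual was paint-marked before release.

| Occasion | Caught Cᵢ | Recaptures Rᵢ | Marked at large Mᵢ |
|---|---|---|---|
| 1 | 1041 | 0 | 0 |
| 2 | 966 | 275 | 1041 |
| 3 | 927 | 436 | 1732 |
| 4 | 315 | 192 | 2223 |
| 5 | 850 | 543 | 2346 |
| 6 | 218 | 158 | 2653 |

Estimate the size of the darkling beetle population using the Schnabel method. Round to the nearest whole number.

Σ MᵢCᵢ = 0·1041 + 1041·966 + 1732·927 + 2223·315 + 2346·850 + 2653·218 = 0 + 1005606 + 1605564 + 700245 + 1994100 + 578354 = 5883869
Σ Rᵢ = 0 + 275 + 436 + 192 + 543 + 158 = 1604
N̂ = 5883869 / 1604 ≈ 3668.2 → 3668

N ≈ 3668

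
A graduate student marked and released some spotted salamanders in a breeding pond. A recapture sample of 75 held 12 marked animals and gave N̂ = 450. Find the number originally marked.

M = 72

From N = M·C/R: M = N·R / C = 450·12 / 75 = 5400 / 75 = 72.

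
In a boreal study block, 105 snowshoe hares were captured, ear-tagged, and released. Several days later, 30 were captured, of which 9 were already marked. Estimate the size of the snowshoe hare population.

N = 350

N = (105 × 30) / 9 = 3150 / 9 = 350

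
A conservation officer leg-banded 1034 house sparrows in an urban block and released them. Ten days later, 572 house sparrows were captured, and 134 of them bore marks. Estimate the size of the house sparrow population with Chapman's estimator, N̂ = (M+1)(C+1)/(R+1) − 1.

N = 4392

N̂ = (1034+1)(572+1)/(134+1) − 1 = 1035·573/135 − 1
= 593055/135 − 1 = 4393 − 1 = 4392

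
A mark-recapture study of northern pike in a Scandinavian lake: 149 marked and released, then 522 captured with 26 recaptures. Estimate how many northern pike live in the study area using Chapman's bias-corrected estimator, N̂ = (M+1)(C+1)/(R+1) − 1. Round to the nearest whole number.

N̂ = (149+1)(522+1)/(26+1) − 1 = 150·523/27 − 1
= 78450/27 − 1 ≈ 2905.6 − 1 ≈ 2904.6 → 2905

N ≈ 2905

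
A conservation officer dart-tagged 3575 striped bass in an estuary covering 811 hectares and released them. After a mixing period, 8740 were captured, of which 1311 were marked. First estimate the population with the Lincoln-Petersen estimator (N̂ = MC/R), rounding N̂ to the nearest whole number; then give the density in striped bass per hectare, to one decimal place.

density ≈ 29.4 striped bass per hectare

N̂ = 3575·8740/1311 = 31245500/1311 ≈ 23833.3 → 23833
Density = N̂ / area = 23833 / 811 ≈ 29.39 → 29.4 per hectare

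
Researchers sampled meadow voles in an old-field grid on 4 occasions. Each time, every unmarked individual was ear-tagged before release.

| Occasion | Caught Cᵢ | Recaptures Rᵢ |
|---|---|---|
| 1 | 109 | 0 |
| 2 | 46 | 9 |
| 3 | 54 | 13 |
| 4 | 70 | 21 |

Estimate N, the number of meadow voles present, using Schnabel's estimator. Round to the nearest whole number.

N ≈ 604

Marked at large before each occasion: Mᵢ = Σⱼ<ᵢ (Cⱼ − Rⱼ) → M1=0, M2=109, M3=146, M4=187
Σ MᵢCᵢ = 0·109 + 109·46 + 146·54 + 187·70 = 0 + 5014 + 7884 + 13090 = 25988
Σ Rᵢ = 0 + 9 + 13 + 21 = 43
N̂ = 25988 / 43 ≈ 604.4 → 604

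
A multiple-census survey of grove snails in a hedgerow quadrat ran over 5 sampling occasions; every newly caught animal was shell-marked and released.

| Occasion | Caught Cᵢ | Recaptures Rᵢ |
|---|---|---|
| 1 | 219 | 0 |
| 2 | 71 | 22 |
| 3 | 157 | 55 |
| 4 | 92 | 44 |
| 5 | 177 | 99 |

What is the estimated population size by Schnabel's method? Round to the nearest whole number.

N ≈ 753

Marked at large before each occasion: Mᵢ = Σⱼ<ᵢ (Cⱼ − Rⱼ) → M1=0, M2=219, M3=268, M4=370, M5=418
Σ MᵢCᵢ = 0·219 + 219·71 + 268·157 + 370·92 + 418·177 = 0 + 15549 + 42076 + 34040 + 73986 = 165651
Σ Rᵢ = 0 + 22 + 55 + 44 + 99 = 220
N̂ = 165651 / 220 ≈ 753.0 → 753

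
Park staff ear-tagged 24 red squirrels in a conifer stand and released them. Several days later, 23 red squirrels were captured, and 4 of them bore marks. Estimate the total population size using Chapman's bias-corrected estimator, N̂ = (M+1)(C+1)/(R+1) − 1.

N = 119

N̂ = (24+1)(23+1)/(4+1) − 1 = 25·24/5 − 1
= 600/5 − 1 = 120 − 1 = 119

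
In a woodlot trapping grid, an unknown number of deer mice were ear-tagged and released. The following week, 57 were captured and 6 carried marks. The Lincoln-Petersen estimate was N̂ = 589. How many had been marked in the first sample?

M = 62

From N = M·C/R: M = N·R / C = 589·6 / 57 = 3534 / 57 = 62.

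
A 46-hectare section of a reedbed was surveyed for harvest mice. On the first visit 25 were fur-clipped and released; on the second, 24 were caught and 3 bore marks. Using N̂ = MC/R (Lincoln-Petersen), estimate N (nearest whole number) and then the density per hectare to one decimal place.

N̂ = 25·24/3 = 600/3 = 200
Density = N̂ / area = 200 / 46 ≈ 4.348 → 4.3 per hectare

density ≈ 4.3 harvest mice per hectare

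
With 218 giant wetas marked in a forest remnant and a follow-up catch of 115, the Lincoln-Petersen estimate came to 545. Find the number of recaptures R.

R = 46

From N = M·C/R: R = M·C / N = 218·115 / 545 = 25070 / 545 = 46.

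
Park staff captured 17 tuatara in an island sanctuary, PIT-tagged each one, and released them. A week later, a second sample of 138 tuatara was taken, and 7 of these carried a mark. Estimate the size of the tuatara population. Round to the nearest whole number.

N ≈ 335

N = (17 × 138) / 7 = 2346 / 7 ≈ 335.1 → 335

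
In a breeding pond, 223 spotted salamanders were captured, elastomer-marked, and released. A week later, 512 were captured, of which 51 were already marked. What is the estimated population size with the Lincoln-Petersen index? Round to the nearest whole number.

N ≈ 2239

The marked fraction in the recapture sample should equal the marked fraction in the population: 51/512 = 223/N.
N = (223 × 512) / 51 = 114176 / 51 ≈ 2238.7 → 2239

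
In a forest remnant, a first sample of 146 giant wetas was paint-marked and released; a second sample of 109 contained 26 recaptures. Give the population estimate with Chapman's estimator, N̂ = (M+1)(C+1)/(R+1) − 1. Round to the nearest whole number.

N̂ = (146+1)(109+1)/(26+1) − 1 = 147·110/27 − 1
= 16170/27 − 1 ≈ 598.9 − 1 ≈ 597.9 → 598

N ≈ 598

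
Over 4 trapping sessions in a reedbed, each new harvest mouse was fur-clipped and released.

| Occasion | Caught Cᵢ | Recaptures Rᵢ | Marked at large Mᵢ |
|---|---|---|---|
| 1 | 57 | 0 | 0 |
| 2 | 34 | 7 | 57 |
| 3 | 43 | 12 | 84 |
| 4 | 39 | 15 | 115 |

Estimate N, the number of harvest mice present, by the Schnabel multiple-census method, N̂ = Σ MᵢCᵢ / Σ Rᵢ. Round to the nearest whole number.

N ≈ 295

Σ MᵢCᵢ = 0·57 + 57·34 + 84·43 + 115·39 = 0 + 1938 + 3612 + 4485 = 10035
Σ Rᵢ = 0 + 7 + 12 + 15 = 34
N̂ = 10035 / 34 ≈ 295.1 → 295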